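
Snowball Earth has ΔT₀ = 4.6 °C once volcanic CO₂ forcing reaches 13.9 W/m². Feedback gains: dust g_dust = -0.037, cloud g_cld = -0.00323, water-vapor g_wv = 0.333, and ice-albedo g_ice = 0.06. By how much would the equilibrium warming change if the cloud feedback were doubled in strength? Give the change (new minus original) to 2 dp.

-0.04 °C

Original: g = 0.35277, ΔT = 4.6/(1−0.35277) = 7.1072 °C.
With doubled cloud: g' = 0.34954, ΔT' = 4.6/(1−0.34954) = 7.0719 °C.
Change = 7.0719 − 7.1072 = -0.04 °C.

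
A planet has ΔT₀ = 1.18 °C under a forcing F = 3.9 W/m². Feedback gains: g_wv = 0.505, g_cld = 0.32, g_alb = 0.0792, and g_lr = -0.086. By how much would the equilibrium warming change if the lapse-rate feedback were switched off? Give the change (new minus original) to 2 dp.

5.83 °C

Original: g = 0.8182, ΔT = 1.18/(1−0.8182) = 6.4906 °C.
Without lapse-rate: g' = 0.9042, ΔT' = 1.18/(1−0.9042) = 12.3173 °C.
Change = 12.3173 − 6.4906 = 5.83 °C.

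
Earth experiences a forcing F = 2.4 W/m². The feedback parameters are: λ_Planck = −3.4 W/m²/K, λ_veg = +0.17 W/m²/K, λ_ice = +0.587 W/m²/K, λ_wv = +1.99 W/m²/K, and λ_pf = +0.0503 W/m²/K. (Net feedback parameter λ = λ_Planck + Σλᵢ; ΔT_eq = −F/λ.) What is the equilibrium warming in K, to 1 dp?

4.0 K

Net feedback parameter λ = (−3.4) + (+0.17) + (+0.587) + (+1.99) + (+0.0503) = -0.6027 W/m²/K.
ΔT = −F/λ = −2.4/(-0.6027) = 4.0 K.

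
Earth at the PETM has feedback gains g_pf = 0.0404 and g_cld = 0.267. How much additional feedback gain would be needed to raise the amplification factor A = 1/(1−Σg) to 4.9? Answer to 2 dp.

Current total gain = 0.3074.
Target gain for A = 4.9: g* = 1 − 1/4.9 = 0.7959.
Additional gain needed = 0.7959 − 0.3074 = 0.49.

0.49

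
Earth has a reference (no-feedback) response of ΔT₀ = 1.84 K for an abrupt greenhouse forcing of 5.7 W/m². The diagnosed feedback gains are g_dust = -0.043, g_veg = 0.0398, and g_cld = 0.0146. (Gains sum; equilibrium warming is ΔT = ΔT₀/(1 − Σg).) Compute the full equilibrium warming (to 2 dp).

Total gain g = -0.043 + 0.0398 + 0.0146 = 0.0114.
Amplification A = 1/(1 − 0.0114) = 1.012.
ΔT = 1.84 × 1.012 = 1.86 K.

1.86 K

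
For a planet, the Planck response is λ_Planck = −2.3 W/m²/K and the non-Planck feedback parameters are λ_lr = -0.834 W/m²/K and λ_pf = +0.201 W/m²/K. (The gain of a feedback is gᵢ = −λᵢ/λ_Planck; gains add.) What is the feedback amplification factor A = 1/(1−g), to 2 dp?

0.78

Convert to gains: g_lr = -0.834/2.3 = -0.3626; g_pf = 0.201/2.3 = 0.08739.
Total gain g = -0.27521.
A = 1/(1 + 0.27521) = 0.78.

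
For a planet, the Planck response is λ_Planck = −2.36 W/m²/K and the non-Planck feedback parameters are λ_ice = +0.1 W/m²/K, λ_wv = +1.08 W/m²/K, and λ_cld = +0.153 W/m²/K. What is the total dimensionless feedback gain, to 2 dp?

Convert to gains: g_ice = 0.1/2.36 = 0.04237; g_wv = 1.08/2.36 = 0.4576; g_cld = 0.153/2.36 = 0.06483.
Total gain g = 0.5648.

0.56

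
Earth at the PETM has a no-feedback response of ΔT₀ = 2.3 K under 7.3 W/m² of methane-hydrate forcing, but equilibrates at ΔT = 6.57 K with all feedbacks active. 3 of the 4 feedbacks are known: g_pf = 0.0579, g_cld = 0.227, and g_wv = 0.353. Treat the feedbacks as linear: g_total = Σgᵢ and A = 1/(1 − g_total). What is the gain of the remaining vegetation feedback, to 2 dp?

0.01

Amplification A = ΔT/ΔT₀ = 6.57/2.3 = 2.857.
Total gain g = 1 − 1/A = 1 − 1/2.857 = 0.65.
Known gains sum to 0.0579 + 0.227 + 0.353 = 0.6379.
g_veg = 0.65 − 0.6379 = 0.01.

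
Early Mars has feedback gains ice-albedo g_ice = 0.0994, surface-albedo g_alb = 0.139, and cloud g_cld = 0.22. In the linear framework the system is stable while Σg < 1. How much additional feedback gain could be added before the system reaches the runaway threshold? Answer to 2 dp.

Current total gain = 0.0994 + 0.139 + 0.22 = 0.4584.
Margin to runaway = 1 − 0.4584 = 0.54.

0.54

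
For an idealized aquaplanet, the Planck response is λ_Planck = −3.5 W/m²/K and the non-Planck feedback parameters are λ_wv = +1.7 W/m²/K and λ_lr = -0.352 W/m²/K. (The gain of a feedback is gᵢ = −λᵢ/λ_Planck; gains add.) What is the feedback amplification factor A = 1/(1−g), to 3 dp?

Convert to gains: g_wv = 1.7/3.5 = 0.4857; g_lr = -0.352/3.5 = -0.1006.
Total gain g = 0.3851.
A = 1/(1 − 0.3851) = 1.626.

1.626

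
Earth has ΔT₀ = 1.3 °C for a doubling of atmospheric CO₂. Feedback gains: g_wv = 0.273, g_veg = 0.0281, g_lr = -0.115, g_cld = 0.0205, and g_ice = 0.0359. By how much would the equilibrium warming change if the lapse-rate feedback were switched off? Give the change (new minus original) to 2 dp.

Original: g = 0.2425, ΔT = 1.3/(1−0.2425) = 1.7162 °C.
Without lapse-rate: g' = 0.3575, ΔT' = 1.3/(1−0.3575) = 2.0233 °C.
Change = 2.0233 − 1.7162 = 0.31 °C.

0.31 °C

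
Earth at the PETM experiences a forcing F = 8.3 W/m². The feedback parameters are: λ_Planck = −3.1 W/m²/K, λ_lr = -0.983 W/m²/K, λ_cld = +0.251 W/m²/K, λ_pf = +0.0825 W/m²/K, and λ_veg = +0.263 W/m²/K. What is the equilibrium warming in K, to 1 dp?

2.4 K

Net feedback parameter λ = (−3.1) + (-0.983) + (+0.251) + (+0.0825) + (+0.263) = -3.4865 W/m²/K.
ΔT = −F/λ = −8.3/(-3.4865) = 2.4 K.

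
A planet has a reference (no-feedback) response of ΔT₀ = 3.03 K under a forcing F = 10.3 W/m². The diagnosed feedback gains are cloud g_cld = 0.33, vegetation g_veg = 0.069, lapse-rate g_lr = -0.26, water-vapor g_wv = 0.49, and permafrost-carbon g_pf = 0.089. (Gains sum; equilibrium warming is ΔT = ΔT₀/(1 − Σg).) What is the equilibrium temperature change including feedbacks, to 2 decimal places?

Total gain g = 0.33 + 0.069 − 0.26 + 0.49 + 0.089 = 0.718.
Amplification A = 1/(1 − 0.718) = 3.546.
ΔT = 3.03 × 3.546 = 10.74 K.

10.74 K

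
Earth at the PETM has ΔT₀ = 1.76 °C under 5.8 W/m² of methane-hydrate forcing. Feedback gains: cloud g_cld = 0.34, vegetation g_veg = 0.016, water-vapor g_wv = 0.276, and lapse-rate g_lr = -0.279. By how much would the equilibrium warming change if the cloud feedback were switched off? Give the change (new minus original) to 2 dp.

-0.94 °C

Original: g = 0.353, ΔT = 1.76/(1−0.353) = 2.7202 °C.
Without cloud: g' = 0.013, ΔT' = 1.76/(1−0.013) = 1.7832 °C.
Change = 1.7832 − 2.7202 = -0.94 °C.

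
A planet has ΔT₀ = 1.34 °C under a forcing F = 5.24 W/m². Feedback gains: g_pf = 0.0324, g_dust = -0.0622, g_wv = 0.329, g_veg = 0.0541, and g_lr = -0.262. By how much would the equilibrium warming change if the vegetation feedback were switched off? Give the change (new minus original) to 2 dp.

Original: g = 0.0913, ΔT = 1.34/(1−0.0913) = 1.4746 °C.
Without vegetation: g' = 0.0372, ΔT' = 1.34/(1−0.0372) = 1.3918 °C.
Change = 1.3918 − 1.4746 = -0.08 °C.

-0.08 °C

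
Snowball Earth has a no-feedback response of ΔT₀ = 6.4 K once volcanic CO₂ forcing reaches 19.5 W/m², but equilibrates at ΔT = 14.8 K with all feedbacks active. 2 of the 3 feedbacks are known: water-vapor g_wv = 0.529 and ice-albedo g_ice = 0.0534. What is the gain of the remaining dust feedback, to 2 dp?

Amplification A = ΔT/ΔT₀ = 14.8/6.4 = 2.312.
Total gain g = 1 − 1/A = 1 − 1/2.312 = 0.5675.
Known gains sum to 0.529 + 0.0534 = 0.5824.
g_dust = 0.5675 − 0.5824 = -0.01.

-0.01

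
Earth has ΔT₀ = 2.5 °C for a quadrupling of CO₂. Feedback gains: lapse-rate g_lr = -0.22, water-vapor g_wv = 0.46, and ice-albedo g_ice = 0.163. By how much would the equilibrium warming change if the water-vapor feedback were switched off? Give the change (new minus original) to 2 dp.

-1.82 °C

Original: g = 0.403, ΔT = 2.5/(1−0.403) = 4.1876 °C.
Without water-vapor: g' = -0.057, ΔT' = 2.5/(1+0.057) = 2.3652 °C.
Change = 2.3652 − 4.1876 = -1.82 °C.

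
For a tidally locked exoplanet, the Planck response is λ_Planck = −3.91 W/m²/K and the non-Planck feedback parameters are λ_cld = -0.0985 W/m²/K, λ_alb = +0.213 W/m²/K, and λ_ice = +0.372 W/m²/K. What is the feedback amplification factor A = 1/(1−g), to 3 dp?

1.142

Convert to gains: g_cld = -0.0985/3.91 = -0.02519; g_alb = 0.213/3.91 = 0.05448; g_ice = 0.372/3.91 = 0.09514.
Total gain g = 0.12443.
A = 1/(1 − 0.12443) = 1.142.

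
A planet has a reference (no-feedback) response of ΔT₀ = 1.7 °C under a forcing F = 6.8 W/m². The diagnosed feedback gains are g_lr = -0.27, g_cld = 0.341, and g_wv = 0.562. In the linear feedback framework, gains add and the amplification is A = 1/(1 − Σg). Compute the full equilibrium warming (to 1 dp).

Total gain g = -0.27 + 0.341 + 0.562 = 0.633.
Amplification A = 1/(1 − 0.633) = 2.725.
ΔT = 1.7 × 2.725 = 4.6 °C.

4.6 °C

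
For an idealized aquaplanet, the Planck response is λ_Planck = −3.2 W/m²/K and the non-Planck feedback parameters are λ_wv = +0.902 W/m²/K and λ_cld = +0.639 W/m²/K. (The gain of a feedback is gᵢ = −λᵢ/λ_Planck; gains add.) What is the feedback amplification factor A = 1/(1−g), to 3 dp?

Convert to gains: g_wv = 0.902/3.2 = 0.2819; g_cld = 0.639/3.2 = 0.1997.
Total gain g = 0.4816.
A = 1/(1 − 0.4816) = 1.929.

1.929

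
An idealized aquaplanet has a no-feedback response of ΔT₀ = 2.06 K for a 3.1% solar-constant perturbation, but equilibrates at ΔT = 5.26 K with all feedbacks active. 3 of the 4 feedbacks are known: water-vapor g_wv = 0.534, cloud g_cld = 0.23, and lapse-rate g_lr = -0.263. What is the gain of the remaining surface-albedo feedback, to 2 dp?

Amplification A = ΔT/ΔT₀ = 5.26/2.06 = 2.553.
Total gain g = 1 − 1/A = 1 − 1/2.553 = 0.6083.
Known gains sum to 0.534 + 0.23 − 0.263 = 0.501.
g_alb = 0.6083 − 0.501 = 0.11.

0.11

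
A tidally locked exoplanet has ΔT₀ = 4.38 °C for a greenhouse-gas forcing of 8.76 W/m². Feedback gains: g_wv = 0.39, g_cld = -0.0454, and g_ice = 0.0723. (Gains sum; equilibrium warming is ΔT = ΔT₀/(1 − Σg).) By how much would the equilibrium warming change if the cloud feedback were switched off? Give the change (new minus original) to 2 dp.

Original: g = 0.4169, ΔT = 4.38/(1−0.4169) = 7.5116 °C.
Without cloud: g' = 0.4623, ΔT' = 4.38/(1−0.4623) = 8.1458 °C.
Change = 8.1458 − 7.5116 = 0.63 °C.

0.63 °C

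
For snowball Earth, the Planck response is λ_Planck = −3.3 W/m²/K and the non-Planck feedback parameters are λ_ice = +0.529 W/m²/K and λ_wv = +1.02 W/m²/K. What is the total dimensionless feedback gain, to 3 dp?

Convert to gains: g_ice = 0.529/3.3 = 0.1603; g_wv = 1.02/3.3 = 0.3091.
Total gain g = 0.4694.

0.469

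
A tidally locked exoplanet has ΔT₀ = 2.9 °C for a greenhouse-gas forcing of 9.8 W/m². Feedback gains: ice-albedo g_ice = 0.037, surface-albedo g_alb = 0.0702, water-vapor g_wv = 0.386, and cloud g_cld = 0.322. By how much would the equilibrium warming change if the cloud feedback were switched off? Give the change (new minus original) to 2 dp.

Original: g = 0.8152, ΔT = 2.9/(1−0.8152) = 15.6926 °C.
Without cloud: g' = 0.4932, ΔT' = 2.9/(1−0.4932) = 5.7222 °C.
Change = 5.7222 − 15.6926 = -9.97 °C.

-9.97 °C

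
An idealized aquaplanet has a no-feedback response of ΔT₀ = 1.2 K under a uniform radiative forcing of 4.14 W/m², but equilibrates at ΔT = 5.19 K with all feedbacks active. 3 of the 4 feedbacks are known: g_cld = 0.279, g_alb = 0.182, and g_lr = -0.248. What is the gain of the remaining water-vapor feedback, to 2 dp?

Amplification A = ΔT/ΔT₀ = 5.19/1.2 = 4.325.
Total gain g = 1 − 1/A = 1 − 1/4.325 = 0.7688.
Known gains sum to 0.279 + 0.182 − 0.248 = 0.213.
g_wv = 0.7688 − 0.213 = 0.56.

0.56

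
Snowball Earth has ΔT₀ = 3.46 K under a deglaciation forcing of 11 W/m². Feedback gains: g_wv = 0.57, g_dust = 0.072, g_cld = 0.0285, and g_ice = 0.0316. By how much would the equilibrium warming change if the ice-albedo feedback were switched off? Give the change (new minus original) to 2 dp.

Original: g = 0.7021, ΔT = 3.46/(1−0.7021) = 11.6146 K.
Without ice-albedo: g' = 0.6705, ΔT' = 3.46/(1−0.6705) = 10.5008 K.
Change = 10.5008 − 11.6146 = -1.11 K.

-1.11 K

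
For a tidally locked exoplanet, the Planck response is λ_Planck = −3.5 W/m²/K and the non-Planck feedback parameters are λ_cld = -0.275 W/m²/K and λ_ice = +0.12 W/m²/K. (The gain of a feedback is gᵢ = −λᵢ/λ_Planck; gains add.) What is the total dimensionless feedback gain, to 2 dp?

Convert to gains: g_cld = -0.275/3.5 = -0.07857; g_ice = 0.12/3.5 = 0.03429.
Total gain g = -0.04428.

-0.04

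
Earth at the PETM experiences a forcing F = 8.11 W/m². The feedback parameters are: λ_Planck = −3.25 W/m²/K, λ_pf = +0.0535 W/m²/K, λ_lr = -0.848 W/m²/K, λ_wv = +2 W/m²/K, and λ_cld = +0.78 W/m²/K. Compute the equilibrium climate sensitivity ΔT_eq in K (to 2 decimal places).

6.41 K

Net feedback parameter λ = (−3.25) + (+0.0535) + (-0.848) + (+2) + (+0.78) = -1.2645 W/m²/K.
ΔT = −F/λ = −8.11/(-1.2645) = 6.41 K.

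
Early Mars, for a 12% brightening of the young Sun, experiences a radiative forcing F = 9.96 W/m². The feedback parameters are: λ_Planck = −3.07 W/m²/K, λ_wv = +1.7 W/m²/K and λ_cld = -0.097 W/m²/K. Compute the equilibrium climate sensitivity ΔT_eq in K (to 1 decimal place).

Net feedback parameter λ = (−3.07) + (+1.7) + (-0.097) = -1.467 W/m²/K.
ΔT = −F/λ = −9.96/(-1.467) = 6.8 K.

6.8 K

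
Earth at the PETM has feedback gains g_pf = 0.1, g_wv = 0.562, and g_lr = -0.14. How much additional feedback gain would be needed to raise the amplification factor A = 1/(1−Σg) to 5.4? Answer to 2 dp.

0.29

Current total gain = 0.522.
Target gain for A = 5.4: g* = 1 − 1/5.4 = 0.8148.
Additional gain needed = 0.8148 − 0.522 = 0.29.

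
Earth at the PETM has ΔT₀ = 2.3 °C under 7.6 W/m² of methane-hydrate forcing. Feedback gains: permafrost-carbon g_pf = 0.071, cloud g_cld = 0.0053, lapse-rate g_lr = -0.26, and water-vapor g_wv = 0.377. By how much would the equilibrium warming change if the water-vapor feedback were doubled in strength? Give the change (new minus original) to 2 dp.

2.50 °C

Original: g = 0.1933, ΔT = 2.3/(1−0.1933) = 2.8511 °C.
With doubled water-vapor: g' = 0.5703, ΔT' = 2.3/(1−0.5703) = 5.3526 °C.
Change = 5.3526 − 2.8511 = 2.50 °C.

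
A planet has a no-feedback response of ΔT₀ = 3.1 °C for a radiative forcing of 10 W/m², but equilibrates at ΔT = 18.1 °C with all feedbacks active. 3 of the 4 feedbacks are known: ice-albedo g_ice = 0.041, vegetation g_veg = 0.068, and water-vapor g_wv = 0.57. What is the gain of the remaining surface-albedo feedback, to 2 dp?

Amplification A = ΔT/ΔT₀ = 18.1/3.1 = 5.839.
Total gain g = 1 − 1/A = 1 − 1/5.839 = 0.8287.
Known gains sum to 0.041 + 0.068 + 0.57 = 0.679.
g_alb = 0.8287 − 0.679 = 0.15.

0.15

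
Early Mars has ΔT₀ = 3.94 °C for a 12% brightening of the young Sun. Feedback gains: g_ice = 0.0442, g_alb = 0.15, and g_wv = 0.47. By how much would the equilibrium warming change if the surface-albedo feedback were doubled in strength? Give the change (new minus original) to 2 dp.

9.47 °C

Original: g = 0.6642, ΔT = 3.94/(1−0.6642) = 11.7332 °C.
With doubled surface-albedo: g' = 0.8142, ΔT' = 3.94/(1−0.8142) = 21.2056 °C.
Change = 21.2056 − 11.7332 = 9.47 °C.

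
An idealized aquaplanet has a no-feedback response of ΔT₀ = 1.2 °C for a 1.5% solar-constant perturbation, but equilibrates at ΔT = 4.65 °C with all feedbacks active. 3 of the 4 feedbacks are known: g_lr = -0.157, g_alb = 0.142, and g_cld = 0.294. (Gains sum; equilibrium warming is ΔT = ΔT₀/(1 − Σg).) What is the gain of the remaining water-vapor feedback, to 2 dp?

Amplification A = ΔT/ΔT₀ = 4.65/1.2 = 3.875.
Total gain g = 1 − 1/A = 1 − 1/3.875 = 0.7419.
Known gains sum to -0.157 + 0.142 + 0.294 = 0.279.
g_wv = 0.7419 − 0.279 = 0.46.

0.46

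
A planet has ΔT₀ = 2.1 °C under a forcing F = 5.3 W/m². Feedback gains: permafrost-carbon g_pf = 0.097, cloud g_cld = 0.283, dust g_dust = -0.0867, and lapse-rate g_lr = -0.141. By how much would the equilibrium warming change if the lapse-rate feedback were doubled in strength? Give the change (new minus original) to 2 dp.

-0.35 °C

Original: g = 0.1523, ΔT = 2.1/(1−0.1523) = 2.4773 °C.
With doubled lapse-rate: g' = 0.0113, ΔT' = 2.1/(1−0.0113) = 2.1240 °C.
Change = 2.1240 − 2.4773 = -0.35 °C.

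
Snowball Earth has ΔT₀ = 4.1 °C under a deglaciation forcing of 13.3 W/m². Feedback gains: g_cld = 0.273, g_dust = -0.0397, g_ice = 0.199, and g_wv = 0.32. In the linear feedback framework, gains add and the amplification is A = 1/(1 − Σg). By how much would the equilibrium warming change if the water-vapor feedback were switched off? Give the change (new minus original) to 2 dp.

Original: g = 0.7523, ΔT = 4.1/(1−0.7523) = 16.5523 °C.
Without water-vapor: g' = 0.4323, ΔT' = 4.1/(1−0.4323) = 7.2221 °C.
Change = 7.2221 − 16.5523 = -9.33 °C.

-9.33 °C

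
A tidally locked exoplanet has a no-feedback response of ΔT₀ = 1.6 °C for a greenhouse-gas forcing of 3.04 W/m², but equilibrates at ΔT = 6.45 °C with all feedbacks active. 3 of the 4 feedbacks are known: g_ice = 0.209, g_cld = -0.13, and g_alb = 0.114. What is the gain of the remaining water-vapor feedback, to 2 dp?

0.56

Amplification A = ΔT/ΔT₀ = 6.45/1.6 = 4.031.
Total gain g = 1 − 1/A = 1 − 1/4.031 = 0.7519.
Known gains sum to 0.209 − 0.13 + 0.114 = 0.193.
g_wv = 0.7519 − 0.193 = 0.56.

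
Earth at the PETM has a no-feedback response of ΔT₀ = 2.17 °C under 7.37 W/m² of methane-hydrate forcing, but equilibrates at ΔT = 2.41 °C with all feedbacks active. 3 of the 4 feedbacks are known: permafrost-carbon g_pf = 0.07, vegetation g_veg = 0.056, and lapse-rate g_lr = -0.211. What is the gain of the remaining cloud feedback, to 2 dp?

0.18

Amplification A = ΔT/ΔT₀ = 2.41/2.17 = 1.111.
Total gain g = 1 − 1/A = 1 − 1/1.111 = 0.09991.
Known gains sum to 0.07 + 0.056 − 0.211 = -0.085.
g_cld = 0.09991 + 0.085 = 0.18.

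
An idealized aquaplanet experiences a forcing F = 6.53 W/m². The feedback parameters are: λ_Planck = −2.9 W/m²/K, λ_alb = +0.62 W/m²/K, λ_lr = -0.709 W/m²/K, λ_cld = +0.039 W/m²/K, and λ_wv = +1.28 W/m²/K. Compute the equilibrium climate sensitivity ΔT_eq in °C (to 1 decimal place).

3.9 °C

Net feedback parameter λ = (−2.9) + (+0.62) + (-0.709) + (+0.039) + (+1.28) = -1.67 W/m²/K.
ΔT = −F/λ = −6.53/(-1.67) = 3.9 °C.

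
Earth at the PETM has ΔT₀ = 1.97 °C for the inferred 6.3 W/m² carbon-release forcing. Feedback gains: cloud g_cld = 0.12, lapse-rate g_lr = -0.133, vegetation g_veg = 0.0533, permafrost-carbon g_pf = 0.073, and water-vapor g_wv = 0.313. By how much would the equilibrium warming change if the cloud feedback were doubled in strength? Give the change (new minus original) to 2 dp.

Original: g = 0.4263, ΔT = 1.97/(1−0.4263) = 3.4339 °C.
With doubled cloud: g' = 0.5463, ΔT' = 1.97/(1−0.5463) = 4.3421 °C.
Change = 4.3421 − 3.4339 = 0.91 °C.

0.91 °C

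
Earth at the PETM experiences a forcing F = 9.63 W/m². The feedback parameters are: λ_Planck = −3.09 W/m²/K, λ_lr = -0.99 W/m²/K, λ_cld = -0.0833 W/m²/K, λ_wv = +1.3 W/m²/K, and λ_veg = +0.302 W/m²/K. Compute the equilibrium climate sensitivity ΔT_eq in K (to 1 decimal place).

Net feedback parameter λ = (−3.09) + (-0.99) + (-0.0833) + (+1.3) + (+0.302) = -2.5613 W/m²/K.
ΔT = −F/λ = −9.63/(-2.5613) = 3.8 K.

3.8 K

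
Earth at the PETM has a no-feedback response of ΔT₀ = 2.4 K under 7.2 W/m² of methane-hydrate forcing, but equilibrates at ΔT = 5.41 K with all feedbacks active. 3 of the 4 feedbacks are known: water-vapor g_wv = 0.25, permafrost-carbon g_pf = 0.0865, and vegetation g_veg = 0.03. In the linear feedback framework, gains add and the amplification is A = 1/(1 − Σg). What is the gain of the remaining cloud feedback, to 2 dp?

Amplification A = ΔT/ΔT₀ = 5.41/2.4 = 2.254.
Total gain g = 1 − 1/A = 1 − 1/2.254 = 0.5563.
Known gains sum to 0.25 + 0.0865 + 0.03 = 0.3665.
g_cld = 0.5563 − 0.3665 = 0.19.

0.19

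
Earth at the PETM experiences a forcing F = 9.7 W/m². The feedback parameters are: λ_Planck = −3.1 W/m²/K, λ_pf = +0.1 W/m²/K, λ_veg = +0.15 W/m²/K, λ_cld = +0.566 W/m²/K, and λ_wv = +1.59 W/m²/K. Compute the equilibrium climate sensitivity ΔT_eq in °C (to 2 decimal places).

13.98 °C

Net feedback parameter λ = (−3.1) + (+0.1) + (+0.15) + (+0.566) + (+1.59) = -0.694 W/m²/K.
ΔT = −F/λ = −9.7/(-0.694) = 13.98 °C.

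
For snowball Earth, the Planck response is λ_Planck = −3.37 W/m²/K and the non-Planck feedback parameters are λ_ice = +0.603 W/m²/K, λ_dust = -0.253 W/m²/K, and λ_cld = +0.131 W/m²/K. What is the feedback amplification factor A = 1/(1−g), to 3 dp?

Convert to gains: g_ice = 0.603/3.37 = 0.1789; g_dust = -0.253/3.37 = -0.07507; g_cld = 0.131/3.37 = 0.03887.
Total gain g = 0.1427.
A = 1/(1 − 0.1427) = 1.166.

1.166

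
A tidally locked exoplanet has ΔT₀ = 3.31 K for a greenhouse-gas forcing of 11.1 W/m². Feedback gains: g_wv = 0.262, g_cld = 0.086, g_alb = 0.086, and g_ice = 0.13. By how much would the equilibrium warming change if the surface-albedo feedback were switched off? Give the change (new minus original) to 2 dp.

Original: g = 0.564, ΔT = 3.31/(1−0.564) = 7.5917 K.
Without surface-albedo: g' = 0.478, ΔT' = 3.31/(1−0.478) = 6.3410 K.
Change = 6.3410 − 7.5917 = -1.25 K.

-1.25 K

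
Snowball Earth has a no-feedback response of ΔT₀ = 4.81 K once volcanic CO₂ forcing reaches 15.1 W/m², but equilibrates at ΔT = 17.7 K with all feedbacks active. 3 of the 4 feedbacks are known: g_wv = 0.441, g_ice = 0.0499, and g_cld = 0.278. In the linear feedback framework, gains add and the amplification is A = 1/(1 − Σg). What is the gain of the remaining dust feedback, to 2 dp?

-0.04

Amplification A = ΔT/ΔT₀ = 17.7/4.81 = 3.68.
Total gain g = 1 − 1/A = 1 − 1/3.68 = 0.7283.
Known gains sum to 0.441 + 0.0499 + 0.278 = 0.7689.
g_dust = 0.7283 − 0.7689 = -0.04.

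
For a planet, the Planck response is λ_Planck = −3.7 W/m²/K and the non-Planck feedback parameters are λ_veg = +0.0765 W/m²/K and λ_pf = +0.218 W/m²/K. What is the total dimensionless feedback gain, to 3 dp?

Convert to gains: g_veg = 0.0765/3.7 = 0.02068; g_pf = 0.218/3.7 = 0.05892.
Total gain g = 0.0796.

0.080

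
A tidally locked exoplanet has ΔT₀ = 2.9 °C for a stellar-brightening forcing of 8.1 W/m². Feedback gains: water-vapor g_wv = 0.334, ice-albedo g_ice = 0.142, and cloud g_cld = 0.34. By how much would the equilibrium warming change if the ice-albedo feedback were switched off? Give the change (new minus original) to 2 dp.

Original: g = 0.816, ΔT = 2.9/(1−0.816) = 15.7609 °C.
Without ice-albedo: g' = 0.674, ΔT' = 2.9/(1−0.674) = 8.8957 °C.
Change = 8.8957 − 15.7609 = -6.87 °C.

-6.87 °C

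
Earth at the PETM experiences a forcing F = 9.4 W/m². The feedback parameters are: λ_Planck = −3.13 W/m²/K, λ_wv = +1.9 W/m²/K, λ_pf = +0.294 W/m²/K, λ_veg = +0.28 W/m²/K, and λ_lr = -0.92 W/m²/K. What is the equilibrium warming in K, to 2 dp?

Net feedback parameter λ = (−3.13) + (+1.9) + (+0.294) + (+0.28) + (-0.92) = -1.576 W/m²/K.
ΔT = −F/λ = −9.4/(-1.576) = 5.96 K.

5.96 K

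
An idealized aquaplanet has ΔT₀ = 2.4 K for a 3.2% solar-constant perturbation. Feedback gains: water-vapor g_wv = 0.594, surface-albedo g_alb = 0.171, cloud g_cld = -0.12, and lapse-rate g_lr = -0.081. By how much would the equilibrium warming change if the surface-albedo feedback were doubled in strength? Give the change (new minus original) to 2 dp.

Original: g = 0.564, ΔT = 2.4/(1−0.564) = 5.5046 K.
With doubled surface-albedo: g' = 0.735, ΔT' = 2.4/(1−0.735) = 9.0566 K.
Change = 9.0566 − 5.5046 = 3.55 K.

3.55 K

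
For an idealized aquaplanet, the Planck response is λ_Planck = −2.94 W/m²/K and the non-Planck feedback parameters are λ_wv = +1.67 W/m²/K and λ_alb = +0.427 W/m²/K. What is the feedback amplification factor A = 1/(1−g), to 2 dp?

3.49

Convert to gains: g_wv = 1.67/2.94 = 0.568; g_alb = 0.427/2.94 = 0.1452.
Total gain g = 0.7132.
A = 1/(1 − 0.7132) = 3.49.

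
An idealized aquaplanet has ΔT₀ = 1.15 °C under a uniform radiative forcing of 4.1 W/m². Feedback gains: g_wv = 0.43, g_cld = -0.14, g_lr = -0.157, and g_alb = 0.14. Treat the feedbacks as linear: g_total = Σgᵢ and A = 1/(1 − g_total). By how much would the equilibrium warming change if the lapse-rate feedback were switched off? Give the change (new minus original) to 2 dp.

Original: g = 0.273, ΔT = 1.15/(1−0.273) = 1.5818 °C.
Without lapse-rate: g' = 0.43, ΔT' = 1.15/(1−0.43) = 2.0175 °C.
Change = 2.0175 − 1.5818 = 0.44 °C.

0.44 °C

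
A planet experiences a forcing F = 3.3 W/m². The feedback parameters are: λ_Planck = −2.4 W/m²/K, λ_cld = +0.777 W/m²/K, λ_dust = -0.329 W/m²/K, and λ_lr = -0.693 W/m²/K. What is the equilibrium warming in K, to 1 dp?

1.2 K

Net feedback parameter λ = (−2.4) + (+0.777) + (-0.329) + (-0.693) = -2.645 W/m²/K.
ΔT = −F/λ = −3.3/(-2.645) = 1.2 K.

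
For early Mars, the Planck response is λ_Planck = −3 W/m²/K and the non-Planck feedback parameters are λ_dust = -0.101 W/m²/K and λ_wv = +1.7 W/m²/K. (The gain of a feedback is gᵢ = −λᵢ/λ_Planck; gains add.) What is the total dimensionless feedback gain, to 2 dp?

0.53

Convert to gains: g_dust = -0.101/3 = -0.03367; g_wv = 1.7/3 = 0.5667.
Total gain g = 0.53303.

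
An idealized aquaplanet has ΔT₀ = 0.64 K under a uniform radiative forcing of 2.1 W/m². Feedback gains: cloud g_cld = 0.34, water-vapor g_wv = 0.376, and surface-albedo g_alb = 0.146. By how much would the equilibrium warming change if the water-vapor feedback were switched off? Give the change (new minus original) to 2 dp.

-3.39 K

Original: g = 0.862, ΔT = 0.64/(1−0.862) = 4.6377 K.
Without water-vapor: g' = 0.486, ΔT' = 0.64/(1−0.486) = 1.2451 K.
Change = 1.2451 − 4.6377 = -3.39 K.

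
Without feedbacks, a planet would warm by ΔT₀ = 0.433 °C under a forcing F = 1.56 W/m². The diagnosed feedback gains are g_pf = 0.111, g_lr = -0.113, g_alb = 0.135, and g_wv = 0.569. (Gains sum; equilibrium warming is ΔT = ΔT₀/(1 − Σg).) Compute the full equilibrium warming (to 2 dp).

1.45 °C

Total gain g = 0.111 − 0.113 + 0.135 + 0.569 = 0.702.
Amplification A = 1/(1 − 0.702) = 3.356.
ΔT = 0.433 × 3.356 = 1.45 °C.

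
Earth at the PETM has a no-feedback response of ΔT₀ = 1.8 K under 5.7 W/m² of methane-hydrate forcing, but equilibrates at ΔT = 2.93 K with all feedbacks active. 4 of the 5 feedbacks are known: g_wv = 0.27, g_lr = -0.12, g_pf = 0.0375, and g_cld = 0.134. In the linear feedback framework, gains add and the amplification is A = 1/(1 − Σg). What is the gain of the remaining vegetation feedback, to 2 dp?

0.06

Amplification A = ΔT/ΔT₀ = 2.93/1.8 = 1.628.
Total gain g = 1 − 1/A = 1 − 1/1.628 = 0.3857.
Known gains sum to 0.27 − 0.12 + 0.0375 + 0.134 = 0.3215.
g_veg = 0.3857 − 0.3215 = 0.06.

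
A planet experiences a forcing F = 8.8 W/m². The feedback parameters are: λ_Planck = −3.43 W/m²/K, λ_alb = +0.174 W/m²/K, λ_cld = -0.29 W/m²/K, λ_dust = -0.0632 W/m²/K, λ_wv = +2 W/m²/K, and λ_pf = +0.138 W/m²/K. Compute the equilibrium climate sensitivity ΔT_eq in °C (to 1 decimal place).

6.0 °C

Net feedback parameter λ = (−3.43) + (+0.174) + (-0.29) + (-0.0632) + (+2) + (+0.138) = -1.4712 W/m²/K.
ΔT = −F/λ = −8.8/(-1.4712) = 6.0 °C.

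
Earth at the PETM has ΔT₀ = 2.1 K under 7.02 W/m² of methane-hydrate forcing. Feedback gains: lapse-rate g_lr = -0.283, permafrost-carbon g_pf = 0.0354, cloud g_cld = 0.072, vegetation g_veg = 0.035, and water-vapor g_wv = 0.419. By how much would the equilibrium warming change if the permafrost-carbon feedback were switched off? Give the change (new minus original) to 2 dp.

-0.14 K

Original: g = 0.2784, ΔT = 2.1/(1−0.2784) = 2.9102 K.
Without permafrost-carbon: g' = 0.243, ΔT' = 2.1/(1−0.243) = 2.7741 K.
Change = 2.7741 − 2.9102 = -0.14 K.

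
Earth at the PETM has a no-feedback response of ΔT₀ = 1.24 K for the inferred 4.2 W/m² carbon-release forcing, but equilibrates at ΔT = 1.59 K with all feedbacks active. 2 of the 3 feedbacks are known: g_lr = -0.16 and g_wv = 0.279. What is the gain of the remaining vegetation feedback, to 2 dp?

Amplification A = ΔT/ΔT₀ = 1.59/1.24 = 1.282.
Total gain g = 1 − 1/A = 1 − 1/1.282 = 0.22.
Known gains sum to -0.16 + 0.279 = 0.119.
g_veg = 0.22 − 0.119 = 0.10.

0.10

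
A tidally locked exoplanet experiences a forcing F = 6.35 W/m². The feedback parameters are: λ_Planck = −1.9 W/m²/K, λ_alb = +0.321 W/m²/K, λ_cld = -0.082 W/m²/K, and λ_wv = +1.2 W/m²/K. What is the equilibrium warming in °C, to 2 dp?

Net feedback parameter λ = (−1.9) + (+0.321) + (-0.082) + (+1.2) = -0.461 W/m²/K.
ΔT = −F/λ = −6.35/(-0.461) = 13.77 °C.

13.77 °C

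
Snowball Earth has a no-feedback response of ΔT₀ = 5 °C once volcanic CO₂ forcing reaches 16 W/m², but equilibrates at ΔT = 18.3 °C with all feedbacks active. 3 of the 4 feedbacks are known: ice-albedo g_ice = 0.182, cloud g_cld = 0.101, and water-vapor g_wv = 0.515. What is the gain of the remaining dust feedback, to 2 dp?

-0.07

Amplification A = ΔT/ΔT₀ = 18.3/5 = 3.66.
Total gain g = 1 − 1/A = 1 − 1/3.66 = 0.7268.
Known gains sum to 0.182 + 0.101 + 0.515 = 0.798.
g_dust = 0.7268 − 0.798 = -0.07.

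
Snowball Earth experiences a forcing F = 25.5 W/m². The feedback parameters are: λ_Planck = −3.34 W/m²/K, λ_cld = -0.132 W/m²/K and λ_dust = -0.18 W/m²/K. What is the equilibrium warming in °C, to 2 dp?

Net feedback parameter λ = (−3.34) + (-0.132) + (-0.18) = -3.652 W/m²/K.
ΔT = −F/λ = −25.5/(-3.652) = 6.98 °C.

6.98 °C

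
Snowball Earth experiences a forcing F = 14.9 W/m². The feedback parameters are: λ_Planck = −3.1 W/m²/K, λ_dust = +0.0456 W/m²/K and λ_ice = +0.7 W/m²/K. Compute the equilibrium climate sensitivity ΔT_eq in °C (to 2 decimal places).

Net feedback parameter λ = (−3.1) + (+0.0456) + (+0.7) = -2.3544 W/m²/K.
ΔT = −F/λ = −14.9/(-2.3544) = 6.33 °C.

6.33 °C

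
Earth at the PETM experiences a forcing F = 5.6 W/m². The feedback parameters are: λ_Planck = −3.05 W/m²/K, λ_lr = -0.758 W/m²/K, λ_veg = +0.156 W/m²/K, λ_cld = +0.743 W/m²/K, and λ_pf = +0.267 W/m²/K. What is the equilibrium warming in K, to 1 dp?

Net feedback parameter λ = (−3.05) + (-0.758) + (+0.156) + (+0.743) + (+0.267) = -2.642 W/m²/K.
ΔT = −F/λ = −5.6/(-2.642) = 2.1 K.

2.1 K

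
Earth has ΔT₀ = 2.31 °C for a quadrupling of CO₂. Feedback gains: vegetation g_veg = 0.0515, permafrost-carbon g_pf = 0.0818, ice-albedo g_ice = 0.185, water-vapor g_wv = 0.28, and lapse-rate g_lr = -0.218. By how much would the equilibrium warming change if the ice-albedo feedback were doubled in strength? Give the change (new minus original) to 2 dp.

Original: g = 0.3803, ΔT = 2.31/(1−0.3803) = 3.7276 °C.
With doubled ice-albedo: g' = 0.5653, ΔT' = 2.31/(1−0.5653) = 5.3140 °C.
Change = 5.3140 − 3.7276 = 1.59 °C.

1.59 °C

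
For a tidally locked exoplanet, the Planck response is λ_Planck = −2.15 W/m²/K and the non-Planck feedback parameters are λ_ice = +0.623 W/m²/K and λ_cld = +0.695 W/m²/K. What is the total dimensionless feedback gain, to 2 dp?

Convert to gains: g_ice = 0.623/2.15 = 0.2898; g_cld = 0.695/2.15 = 0.3233.
Total gain g = 0.6131.

0.61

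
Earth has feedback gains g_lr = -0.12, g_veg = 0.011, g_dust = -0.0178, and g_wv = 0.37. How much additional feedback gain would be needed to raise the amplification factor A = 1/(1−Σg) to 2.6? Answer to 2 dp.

Current total gain = 0.2432.
Target gain for A = 2.6: g* = 1 − 1/2.6 = 0.6154.
Additional gain needed = 0.6154 − 0.2432 = 0.37.

0.37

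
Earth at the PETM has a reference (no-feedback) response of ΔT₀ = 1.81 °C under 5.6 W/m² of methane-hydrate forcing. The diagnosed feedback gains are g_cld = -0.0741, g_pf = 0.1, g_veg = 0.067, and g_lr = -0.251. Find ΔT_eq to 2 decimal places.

Total gain g = -0.0741 + 0.1 + 0.067 − 0.251 = -0.1581.
Amplification A = 1/(1 + 0.1581) = 0.8635.
ΔT = 1.81 × 0.8635 = 1.56 °C.

1.56 °C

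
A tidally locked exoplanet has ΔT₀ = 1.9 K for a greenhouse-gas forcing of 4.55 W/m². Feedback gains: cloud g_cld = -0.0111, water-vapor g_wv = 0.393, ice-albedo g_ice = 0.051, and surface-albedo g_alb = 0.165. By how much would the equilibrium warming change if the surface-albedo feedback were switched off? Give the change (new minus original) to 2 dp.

Original: g = 0.5979, ΔT = 1.9/(1−0.5979) = 4.7252 K.
Without surface-albedo: g' = 0.4329, ΔT' = 1.9/(1−0.4329) = 3.3504 K.
Change = 3.3504 − 4.7252 = -1.37 K.

-1.37 K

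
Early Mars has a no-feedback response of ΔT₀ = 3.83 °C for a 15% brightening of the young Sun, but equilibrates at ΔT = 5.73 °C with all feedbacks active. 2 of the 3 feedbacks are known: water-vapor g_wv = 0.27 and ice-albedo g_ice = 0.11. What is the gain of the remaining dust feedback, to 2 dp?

Amplification A = ΔT/ΔT₀ = 5.73/3.83 = 1.496.
Total gain g = 1 − 1/A = 1 − 1/1.496 = 0.3316.
Known gains sum to 0.27 + 0.11 = 0.38.
g_dust = 0.3316 − 0.38 = -0.05.

-0.05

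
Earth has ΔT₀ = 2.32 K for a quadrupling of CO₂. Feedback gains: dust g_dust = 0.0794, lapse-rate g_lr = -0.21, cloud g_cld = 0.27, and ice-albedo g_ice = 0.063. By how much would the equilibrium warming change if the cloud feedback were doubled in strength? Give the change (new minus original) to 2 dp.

1.49 K

Original: g = 0.2024, ΔT = 2.32/(1−0.2024) = 2.9087 K.
With doubled cloud: g' = 0.4724, ΔT' = 2.32/(1−0.4724) = 4.3973 K.
Change = 4.3973 − 2.9087 = 1.49 K.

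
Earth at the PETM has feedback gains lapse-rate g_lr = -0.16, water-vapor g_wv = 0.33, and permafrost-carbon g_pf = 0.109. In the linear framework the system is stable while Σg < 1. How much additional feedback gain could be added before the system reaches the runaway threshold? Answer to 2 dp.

0.72

Current total gain = -0.16 + 0.33 + 0.109 = 0.279.
Margin to runaway = 1 − 0.279 = 0.72.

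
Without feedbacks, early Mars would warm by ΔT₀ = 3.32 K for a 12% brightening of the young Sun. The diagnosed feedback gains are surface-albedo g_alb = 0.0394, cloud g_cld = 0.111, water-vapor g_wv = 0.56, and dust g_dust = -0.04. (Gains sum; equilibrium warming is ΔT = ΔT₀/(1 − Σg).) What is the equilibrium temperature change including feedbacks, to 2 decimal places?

10.07 K

Total gain g = 0.0394 + 0.111 + 0.56 − 0.04 = 0.6704.
Amplification A = 1/(1 − 0.6704) = 3.034.
ΔT = 3.32 × 3.034 = 10.07 K.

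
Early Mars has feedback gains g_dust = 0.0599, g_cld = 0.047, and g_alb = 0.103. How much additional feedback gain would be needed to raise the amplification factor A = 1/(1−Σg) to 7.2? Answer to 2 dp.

0.65

Current total gain = 0.2099.
Target gain for A = 7.2: g* = 1 − 1/7.2 = 0.8611.
Additional gain needed = 0.8611 − 0.2099 = 0.65.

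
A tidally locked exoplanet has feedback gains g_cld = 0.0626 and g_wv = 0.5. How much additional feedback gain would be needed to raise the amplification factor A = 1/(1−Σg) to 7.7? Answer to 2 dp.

0.31

Current total gain = 0.5626.
Target gain for A = 7.7: g* = 1 − 1/7.7 = 0.8701.
Additional gain needed = 0.8701 − 0.5626 = 0.31.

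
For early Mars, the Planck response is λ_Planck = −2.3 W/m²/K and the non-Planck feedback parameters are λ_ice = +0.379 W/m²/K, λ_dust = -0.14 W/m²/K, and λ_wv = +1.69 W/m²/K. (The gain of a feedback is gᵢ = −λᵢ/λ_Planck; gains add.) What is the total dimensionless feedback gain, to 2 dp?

0.84

Convert to gains: g_ice = 0.379/2.3 = 0.1648; g_dust = -0.14/2.3 = -0.06087; g_wv = 1.69/2.3 = 0.7348.
Total gain g = 0.83873.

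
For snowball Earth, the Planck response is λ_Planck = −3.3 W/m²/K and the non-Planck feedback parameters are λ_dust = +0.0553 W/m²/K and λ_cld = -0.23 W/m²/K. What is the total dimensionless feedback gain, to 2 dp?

Convert to gains: g_dust = 0.0553/3.3 = 0.01676; g_cld = -0.23/3.3 = -0.0697.
Total gain g = -0.05294.

-0.05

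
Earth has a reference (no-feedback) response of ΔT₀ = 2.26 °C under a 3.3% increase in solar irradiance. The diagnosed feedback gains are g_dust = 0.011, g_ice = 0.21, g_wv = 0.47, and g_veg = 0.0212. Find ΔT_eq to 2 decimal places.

Total gain g = 0.011 + 0.21 + 0.47 + 0.0212 = 0.7122.
Amplification A = 1/(1 − 0.7122) = 3.475.
ΔT = 2.26 × 3.475 = 7.85 °C.

7.85 °C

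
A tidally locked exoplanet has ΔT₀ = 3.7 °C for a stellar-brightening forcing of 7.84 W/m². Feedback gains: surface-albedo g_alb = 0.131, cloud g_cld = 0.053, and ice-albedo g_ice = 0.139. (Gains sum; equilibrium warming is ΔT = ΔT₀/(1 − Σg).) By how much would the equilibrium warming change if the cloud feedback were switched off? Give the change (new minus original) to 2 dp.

-0.40 °C

Original: g = 0.323, ΔT = 3.7/(1−0.323) = 5.4653 °C.
Without cloud: g' = 0.27, ΔT' = 3.7/(1−0.27) = 5.0685 °C.
Change = 5.0685 − 5.4653 = -0.40 °C.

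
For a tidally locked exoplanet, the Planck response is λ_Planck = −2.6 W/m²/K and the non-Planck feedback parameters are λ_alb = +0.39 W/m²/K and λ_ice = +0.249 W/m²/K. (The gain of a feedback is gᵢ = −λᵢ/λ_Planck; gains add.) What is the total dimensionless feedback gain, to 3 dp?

0.246

Convert to gains: g_alb = 0.39/2.6 = 0.15; g_ice = 0.249/2.6 = 0.09577.
Total gain g = 0.24577.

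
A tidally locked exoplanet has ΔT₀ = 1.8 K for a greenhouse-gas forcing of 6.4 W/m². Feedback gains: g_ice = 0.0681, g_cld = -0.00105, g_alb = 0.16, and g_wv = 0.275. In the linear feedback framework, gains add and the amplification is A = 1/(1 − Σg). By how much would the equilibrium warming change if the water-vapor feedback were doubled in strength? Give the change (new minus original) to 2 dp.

Original: g = 0.50205, ΔT = 1.8/(1−0.50205) = 3.6148 K.
With doubled water-vapor: g' = 0.77705, ΔT' = 1.8/(1−0.77705) = 8.0736 K.
Change = 8.0736 − 3.6148 = 4.46 K.

4.46 K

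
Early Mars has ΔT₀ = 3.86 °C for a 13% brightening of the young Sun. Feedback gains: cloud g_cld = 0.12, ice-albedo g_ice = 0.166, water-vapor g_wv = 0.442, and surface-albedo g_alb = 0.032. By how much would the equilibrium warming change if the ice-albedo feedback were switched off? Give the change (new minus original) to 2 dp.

Original: g = 0.76, ΔT = 3.86/(1−0.76) = 16.0833 °C.
Without ice-albedo: g' = 0.594, ΔT' = 3.86/(1−0.594) = 9.5074 °C.
Change = 9.5074 − 16.0833 = -6.58 °C.

-6.58 °C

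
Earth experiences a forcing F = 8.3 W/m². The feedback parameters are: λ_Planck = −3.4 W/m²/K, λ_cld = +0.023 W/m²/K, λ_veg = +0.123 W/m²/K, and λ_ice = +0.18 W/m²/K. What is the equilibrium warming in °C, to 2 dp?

Net feedback parameter λ = (−3.4) + (+0.023) + (+0.123) + (+0.18) = -3.074 W/m²/K.
ΔT = −F/λ = −8.3/(-3.074) = 2.70 °C.

2.70 °C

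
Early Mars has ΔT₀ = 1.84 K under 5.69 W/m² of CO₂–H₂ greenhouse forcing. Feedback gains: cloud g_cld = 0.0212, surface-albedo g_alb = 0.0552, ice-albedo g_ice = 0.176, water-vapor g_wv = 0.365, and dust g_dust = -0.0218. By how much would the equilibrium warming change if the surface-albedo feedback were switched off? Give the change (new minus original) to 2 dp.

Original: g = 0.5956, ΔT = 1.84/(1−0.5956) = 4.5500 K.
Without surface-albedo: g' = 0.5404, ΔT' = 1.84/(1−0.5404) = 4.0035 K.
Change = 4.0035 − 4.5500 = -0.55 K.

-0.55 K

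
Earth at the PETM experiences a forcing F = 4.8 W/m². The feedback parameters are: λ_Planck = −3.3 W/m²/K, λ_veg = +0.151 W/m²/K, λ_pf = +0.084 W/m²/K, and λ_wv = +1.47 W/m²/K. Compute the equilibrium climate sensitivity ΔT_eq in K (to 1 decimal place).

Net feedback parameter λ = (−3.3) + (+0.151) + (+0.084) + (+1.47) = -1.595 W/m²/K.
ΔT = −F/λ = −4.8/(-1.595) = 3.0 K.

3.0 K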